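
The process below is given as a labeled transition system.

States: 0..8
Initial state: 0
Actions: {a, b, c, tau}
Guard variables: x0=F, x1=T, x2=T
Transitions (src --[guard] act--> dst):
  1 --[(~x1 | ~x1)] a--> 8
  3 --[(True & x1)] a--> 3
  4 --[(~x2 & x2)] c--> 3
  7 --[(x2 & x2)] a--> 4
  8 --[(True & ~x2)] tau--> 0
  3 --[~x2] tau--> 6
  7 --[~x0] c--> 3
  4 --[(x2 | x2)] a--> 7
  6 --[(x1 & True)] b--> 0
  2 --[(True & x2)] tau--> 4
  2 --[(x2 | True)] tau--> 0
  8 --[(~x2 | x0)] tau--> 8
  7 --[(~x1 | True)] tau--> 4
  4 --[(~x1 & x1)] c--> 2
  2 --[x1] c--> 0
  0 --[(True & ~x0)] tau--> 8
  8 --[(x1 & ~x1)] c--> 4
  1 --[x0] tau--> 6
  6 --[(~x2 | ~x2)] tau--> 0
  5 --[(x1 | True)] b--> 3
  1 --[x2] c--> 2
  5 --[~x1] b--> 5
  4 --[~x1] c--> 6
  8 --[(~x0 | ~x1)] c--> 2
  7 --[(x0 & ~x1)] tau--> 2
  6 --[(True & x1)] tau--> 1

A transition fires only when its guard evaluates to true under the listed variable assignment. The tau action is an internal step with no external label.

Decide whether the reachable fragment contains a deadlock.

Reach set: {0,2,3,4,7,8}
  0: tau→8  [1 out]
  2: c→0  tau→0  tau→4  [3 out]
  3: a→3  [1 out]
  4: a→7  [1 out]
  7: a→4  c→3  tau→4  [3 out]
  8: c→2  [1 out]

Answer: DEADLOCK-FREE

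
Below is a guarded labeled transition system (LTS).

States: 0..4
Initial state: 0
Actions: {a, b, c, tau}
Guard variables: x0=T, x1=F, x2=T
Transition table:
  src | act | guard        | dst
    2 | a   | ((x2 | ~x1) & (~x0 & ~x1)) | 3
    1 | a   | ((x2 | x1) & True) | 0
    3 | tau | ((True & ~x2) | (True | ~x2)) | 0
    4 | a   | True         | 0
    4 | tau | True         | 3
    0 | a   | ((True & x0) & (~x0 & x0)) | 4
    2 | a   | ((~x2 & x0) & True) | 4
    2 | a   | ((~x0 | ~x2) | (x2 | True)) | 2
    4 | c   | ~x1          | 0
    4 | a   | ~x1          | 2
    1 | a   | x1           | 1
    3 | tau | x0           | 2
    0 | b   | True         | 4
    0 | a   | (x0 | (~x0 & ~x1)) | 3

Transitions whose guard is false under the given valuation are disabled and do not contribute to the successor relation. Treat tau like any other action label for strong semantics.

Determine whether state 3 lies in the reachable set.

Answer: REACHABLE

Analysis:
Guard filter leaves 10 enabled edge(s).
L0 = {0}
L1 = {3,4}  cumulative {0,3,4}
L2 = {2}  cumulative {0,2,3,4}
R = {0,2,3,4}
witness 3: a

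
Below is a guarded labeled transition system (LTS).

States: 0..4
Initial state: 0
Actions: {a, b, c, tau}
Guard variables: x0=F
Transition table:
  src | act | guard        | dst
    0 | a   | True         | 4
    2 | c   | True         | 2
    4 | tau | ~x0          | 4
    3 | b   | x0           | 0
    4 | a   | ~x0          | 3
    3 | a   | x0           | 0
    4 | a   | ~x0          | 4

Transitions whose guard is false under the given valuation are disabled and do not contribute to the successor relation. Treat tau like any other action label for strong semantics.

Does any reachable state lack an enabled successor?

Answer: DEADLOCK at state 3

Working:
Reach set: {0,3,4}
  0: a→4  [1 out]
  3: ∅  [deadlock]
  4: a→3  a→4  tau→4  [3 out]
witness 3: a·a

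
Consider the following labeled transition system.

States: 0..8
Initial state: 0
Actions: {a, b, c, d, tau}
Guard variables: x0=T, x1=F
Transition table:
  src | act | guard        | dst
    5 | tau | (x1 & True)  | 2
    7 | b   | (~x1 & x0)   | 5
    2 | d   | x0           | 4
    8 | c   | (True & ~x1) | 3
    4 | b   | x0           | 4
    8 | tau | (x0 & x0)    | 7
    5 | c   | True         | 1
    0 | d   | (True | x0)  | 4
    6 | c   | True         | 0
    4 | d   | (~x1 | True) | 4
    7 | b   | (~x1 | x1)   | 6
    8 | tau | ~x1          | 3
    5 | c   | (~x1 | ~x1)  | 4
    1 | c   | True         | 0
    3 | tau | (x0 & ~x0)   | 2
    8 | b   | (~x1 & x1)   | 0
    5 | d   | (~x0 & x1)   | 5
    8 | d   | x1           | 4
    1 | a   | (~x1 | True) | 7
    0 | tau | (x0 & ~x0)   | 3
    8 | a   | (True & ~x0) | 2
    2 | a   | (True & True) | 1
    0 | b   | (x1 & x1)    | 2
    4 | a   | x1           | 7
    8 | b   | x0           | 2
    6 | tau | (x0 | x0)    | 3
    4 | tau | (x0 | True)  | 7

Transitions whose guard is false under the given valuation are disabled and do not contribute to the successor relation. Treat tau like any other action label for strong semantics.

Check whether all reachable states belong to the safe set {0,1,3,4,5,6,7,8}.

Allowed set {0,1,3,4,5,6,7,8}
Reach set: {0,1,3,4,5,6,7}
  0: safe
  1: safe
  3: safe
  4: safe
  5: safe
  6: safe
  7: safe

Answer: INVARIANT HOLDS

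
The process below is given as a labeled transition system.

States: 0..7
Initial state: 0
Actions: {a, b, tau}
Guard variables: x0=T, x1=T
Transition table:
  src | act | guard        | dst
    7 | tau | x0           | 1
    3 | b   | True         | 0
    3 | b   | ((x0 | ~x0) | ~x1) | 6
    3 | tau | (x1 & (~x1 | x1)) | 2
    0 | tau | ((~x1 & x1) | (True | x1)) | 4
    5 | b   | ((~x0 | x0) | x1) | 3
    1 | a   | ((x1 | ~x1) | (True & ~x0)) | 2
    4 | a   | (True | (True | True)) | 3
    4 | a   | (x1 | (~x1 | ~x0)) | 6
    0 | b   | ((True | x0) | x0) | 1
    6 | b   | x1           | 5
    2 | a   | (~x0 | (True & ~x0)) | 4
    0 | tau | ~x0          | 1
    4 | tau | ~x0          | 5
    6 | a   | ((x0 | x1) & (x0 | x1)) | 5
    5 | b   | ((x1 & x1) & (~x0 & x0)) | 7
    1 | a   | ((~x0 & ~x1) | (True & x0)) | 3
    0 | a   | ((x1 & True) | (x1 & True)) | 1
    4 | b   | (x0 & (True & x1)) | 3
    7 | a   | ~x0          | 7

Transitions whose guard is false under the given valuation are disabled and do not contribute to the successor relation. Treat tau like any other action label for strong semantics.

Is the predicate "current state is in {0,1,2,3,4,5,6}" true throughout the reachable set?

Safe = {0,1,2,3,4,5,6}
Reach set: {0,1,2,3,4,5,6}
  0: safe
  1: safe
  2: safe
  3: safe
  4: safe
  5: safe
  6: safe

Answer: INVARIANT HOLDS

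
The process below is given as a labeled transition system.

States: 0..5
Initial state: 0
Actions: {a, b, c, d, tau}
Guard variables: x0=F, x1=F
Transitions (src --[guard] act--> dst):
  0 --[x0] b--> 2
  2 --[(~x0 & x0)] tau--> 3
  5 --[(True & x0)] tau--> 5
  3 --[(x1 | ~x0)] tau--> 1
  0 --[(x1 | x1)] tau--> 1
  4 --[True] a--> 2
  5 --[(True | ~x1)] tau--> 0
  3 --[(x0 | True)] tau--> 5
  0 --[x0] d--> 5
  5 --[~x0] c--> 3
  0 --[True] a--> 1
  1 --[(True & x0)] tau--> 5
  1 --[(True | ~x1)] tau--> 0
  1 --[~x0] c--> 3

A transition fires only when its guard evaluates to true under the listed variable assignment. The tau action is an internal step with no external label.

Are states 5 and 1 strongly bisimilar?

Compute ~ classes (split until stable):
  P[0] = {{0,1,2,3,4,5}}
  P[1] = {{0,4},{1,5},{2},{3}}
  P[2] = {{0},{1,5},{2},{3},{4}}
5 equivalence class(es) (converged in 3)
[5]={1,5}  [1]={1,5}

Answer: BISIMILAR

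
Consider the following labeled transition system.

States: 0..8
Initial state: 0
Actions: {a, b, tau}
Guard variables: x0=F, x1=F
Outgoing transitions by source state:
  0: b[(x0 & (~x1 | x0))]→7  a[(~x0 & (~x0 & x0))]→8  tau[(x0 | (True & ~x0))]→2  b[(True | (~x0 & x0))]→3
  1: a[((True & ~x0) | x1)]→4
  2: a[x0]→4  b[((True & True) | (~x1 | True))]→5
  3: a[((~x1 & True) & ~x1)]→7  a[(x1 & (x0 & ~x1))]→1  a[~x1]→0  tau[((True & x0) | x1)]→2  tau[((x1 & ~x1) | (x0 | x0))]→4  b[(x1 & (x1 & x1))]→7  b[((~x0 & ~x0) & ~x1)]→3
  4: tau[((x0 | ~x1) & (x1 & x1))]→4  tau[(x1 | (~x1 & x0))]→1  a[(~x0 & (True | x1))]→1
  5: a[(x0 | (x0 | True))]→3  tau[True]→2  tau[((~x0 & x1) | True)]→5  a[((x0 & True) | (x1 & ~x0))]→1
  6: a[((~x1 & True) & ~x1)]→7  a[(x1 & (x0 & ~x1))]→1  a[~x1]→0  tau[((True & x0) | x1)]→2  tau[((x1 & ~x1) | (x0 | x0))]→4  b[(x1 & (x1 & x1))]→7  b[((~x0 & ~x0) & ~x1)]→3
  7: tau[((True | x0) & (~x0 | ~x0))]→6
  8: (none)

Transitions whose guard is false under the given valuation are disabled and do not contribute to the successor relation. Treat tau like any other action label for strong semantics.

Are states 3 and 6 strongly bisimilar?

Compute ~ classes (split until stable):
  round 0: {{0,1,2,3,4,5,6,7,8}}
  round 1: {{0},{1,4},{2},{3,6},{5},{7},{8}}
Fixed point at round 2; 7 class(es).
class of 3: {3,6}; class of 6: {3,6}

Answer: BISIMILAR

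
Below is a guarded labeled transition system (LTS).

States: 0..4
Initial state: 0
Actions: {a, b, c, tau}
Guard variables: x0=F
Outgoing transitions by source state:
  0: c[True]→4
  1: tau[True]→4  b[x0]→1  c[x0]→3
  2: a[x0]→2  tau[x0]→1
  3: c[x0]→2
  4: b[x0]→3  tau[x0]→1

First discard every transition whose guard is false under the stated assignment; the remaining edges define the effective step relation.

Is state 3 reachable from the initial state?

Answer: UNREACHABLE

Trace:
2 transition(s) survive guard evaluation.
depth 0: {0}
depth 1: {4}  now seen {0,4}
Reach set: {0,4}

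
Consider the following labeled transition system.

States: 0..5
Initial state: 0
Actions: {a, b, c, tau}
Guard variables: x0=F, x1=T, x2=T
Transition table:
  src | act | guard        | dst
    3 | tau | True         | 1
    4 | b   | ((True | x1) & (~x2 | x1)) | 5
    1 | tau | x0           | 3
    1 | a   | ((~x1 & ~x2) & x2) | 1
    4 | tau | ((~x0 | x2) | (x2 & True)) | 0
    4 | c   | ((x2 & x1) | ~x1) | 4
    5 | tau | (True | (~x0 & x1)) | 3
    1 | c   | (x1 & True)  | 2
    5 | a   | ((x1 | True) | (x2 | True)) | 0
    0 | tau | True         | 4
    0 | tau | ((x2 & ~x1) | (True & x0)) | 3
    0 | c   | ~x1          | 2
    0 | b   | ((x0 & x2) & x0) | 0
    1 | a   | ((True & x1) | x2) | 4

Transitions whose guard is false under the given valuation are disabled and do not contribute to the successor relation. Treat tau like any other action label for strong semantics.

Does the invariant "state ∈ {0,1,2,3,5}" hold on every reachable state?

Answer: INVARIANT VIOLATED at state 4

Working:
Allowed set {0,1,2,3,5}
Reachable = {0,1,2,3,4,5}
  0: ok
  1: ok
  2: ok
  3: ok
  4: VIOLATES
  5: ok
witness against invariant: tau → 4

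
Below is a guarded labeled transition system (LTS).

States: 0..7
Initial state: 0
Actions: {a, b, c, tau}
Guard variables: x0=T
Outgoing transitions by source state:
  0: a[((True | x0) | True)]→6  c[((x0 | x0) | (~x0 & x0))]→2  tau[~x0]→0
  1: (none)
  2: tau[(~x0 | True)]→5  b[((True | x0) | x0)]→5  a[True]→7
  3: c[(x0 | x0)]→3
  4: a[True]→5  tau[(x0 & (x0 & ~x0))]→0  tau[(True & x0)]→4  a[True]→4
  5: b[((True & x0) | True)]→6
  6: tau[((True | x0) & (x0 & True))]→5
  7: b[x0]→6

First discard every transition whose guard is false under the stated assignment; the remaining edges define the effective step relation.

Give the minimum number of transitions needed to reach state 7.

Layered search for 7:
  depth 0: {0}
  depth 1: {2,6}
  depth 2: {5,7}
first hit 7 at d=2 via c·a

Answer: 2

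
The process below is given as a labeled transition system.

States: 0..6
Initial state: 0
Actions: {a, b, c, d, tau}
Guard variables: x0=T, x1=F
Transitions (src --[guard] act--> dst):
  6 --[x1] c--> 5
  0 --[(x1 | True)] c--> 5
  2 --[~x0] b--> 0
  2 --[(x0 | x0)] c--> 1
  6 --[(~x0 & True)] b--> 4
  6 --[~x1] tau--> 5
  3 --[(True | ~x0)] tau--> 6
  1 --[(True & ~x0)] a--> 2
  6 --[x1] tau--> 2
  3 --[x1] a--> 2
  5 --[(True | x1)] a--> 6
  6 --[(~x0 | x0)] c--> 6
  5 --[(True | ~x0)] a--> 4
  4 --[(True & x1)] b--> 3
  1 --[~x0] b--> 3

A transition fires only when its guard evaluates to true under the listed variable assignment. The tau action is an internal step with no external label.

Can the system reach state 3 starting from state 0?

Answer: UNREACHABLE

Working:
7 transition(s) survive guard evaluation.
depth 0: {0}
depth 1: {5}  cumulative {0,5}
depth 2: {4,6}  cumulative {0,4,5,6}
Reach set: {0,4,5,6}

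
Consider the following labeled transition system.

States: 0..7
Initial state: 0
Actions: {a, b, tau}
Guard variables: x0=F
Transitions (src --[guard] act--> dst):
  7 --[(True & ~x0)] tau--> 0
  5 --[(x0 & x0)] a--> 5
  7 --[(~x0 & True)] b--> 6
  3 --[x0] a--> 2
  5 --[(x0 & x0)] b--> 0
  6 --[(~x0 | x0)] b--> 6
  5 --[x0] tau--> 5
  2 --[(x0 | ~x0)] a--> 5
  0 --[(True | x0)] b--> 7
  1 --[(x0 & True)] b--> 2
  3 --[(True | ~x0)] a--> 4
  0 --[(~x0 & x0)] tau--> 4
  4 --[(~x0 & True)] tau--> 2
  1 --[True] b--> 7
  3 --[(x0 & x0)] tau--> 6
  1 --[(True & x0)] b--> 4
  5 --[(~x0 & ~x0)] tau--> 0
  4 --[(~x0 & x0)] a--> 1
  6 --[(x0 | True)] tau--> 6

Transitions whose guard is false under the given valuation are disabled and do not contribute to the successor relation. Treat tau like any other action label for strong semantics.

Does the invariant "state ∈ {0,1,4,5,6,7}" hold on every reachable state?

Answer: INVARIANT HOLDS

Working:
Safe = {0,1,4,5,6,7}
Reachable = {0,6,7}
  0: safe
  6: safe
  7: safe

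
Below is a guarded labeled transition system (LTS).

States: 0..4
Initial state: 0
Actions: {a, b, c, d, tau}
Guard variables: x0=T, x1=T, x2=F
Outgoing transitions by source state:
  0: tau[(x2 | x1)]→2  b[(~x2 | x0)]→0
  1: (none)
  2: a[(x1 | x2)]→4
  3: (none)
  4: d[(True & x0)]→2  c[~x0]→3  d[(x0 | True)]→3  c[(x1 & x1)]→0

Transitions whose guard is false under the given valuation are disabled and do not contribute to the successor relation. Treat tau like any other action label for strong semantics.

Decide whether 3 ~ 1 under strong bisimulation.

Bisimulation quotient by refinement:
  π0 = {{0,1,2,3,4}}
  π1 = {{0},{1,3},{2},{4}}
stable after 2 split(s): 4 block(s)
class of 3: {1,3}; class of 1: {1,3}

Answer: BISIMILAR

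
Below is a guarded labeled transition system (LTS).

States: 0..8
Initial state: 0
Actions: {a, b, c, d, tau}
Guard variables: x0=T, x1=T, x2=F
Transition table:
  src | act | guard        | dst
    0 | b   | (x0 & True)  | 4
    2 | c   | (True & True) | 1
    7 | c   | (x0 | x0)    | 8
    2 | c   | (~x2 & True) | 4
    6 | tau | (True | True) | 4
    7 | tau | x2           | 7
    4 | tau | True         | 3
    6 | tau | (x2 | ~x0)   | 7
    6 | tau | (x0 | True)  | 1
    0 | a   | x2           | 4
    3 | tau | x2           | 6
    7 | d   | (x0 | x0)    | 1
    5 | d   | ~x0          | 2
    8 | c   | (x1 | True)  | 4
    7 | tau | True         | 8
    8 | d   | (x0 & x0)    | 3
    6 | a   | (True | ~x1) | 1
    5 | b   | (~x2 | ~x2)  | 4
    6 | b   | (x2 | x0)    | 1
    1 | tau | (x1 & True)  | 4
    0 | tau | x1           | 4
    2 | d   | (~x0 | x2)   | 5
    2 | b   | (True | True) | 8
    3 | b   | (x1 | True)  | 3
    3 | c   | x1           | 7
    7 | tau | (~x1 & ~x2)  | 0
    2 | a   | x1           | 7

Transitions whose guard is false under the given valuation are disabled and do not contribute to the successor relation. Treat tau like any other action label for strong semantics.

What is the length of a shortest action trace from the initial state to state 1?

Answer: 4

Analysis:
Breadth-first toward 1:
  depth 0: {0}
  depth 1: {4}
  depth 2: {3}
  depth 3: {7}
  depth 4: {1,8}
1 enters at depth 4; path b·tau·c·d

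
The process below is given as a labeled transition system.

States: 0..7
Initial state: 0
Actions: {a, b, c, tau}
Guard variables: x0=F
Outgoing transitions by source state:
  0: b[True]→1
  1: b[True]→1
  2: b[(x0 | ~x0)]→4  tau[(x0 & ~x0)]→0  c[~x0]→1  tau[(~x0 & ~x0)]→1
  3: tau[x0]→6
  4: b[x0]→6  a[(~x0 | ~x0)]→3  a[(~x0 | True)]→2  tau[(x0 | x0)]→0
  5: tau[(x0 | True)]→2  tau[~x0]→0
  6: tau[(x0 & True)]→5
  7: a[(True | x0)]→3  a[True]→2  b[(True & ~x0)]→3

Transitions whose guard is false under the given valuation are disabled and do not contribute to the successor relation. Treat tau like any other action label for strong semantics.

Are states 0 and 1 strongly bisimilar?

Bisimulation quotient by refinement:
  π0 = {{0,1,2,3,4,5,6,7}}
  π1 = {{0,1},{2},{3,6},{4},{5},{7}}
Fixed point at round 2; 6 class(es).
class of 0: {0,1}; class of 1: {0,1}

Answer: BISIMILAR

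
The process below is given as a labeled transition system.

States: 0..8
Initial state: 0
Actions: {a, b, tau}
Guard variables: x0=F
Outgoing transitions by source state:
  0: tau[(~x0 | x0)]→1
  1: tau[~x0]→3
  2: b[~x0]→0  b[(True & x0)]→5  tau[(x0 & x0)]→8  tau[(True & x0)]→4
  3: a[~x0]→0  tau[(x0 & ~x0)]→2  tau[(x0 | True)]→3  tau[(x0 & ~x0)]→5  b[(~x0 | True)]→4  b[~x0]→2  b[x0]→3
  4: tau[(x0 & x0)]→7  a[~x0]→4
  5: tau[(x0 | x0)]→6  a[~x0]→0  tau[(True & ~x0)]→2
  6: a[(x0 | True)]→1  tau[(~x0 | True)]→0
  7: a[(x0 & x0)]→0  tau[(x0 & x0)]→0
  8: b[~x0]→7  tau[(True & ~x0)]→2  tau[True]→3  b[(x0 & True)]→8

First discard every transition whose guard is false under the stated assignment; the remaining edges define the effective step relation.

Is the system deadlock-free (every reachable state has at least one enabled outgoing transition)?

R = {0,1,2,3,4}
  0: tau→1  [deg 1]
  1: tau→3  [deg 1]
  2: b→0  [deg 1]
  3: a→0  b→2  b→4  tau→3  [deg 4]
  4: a→4  [deg 1]

Answer: DEADLOCK-FREE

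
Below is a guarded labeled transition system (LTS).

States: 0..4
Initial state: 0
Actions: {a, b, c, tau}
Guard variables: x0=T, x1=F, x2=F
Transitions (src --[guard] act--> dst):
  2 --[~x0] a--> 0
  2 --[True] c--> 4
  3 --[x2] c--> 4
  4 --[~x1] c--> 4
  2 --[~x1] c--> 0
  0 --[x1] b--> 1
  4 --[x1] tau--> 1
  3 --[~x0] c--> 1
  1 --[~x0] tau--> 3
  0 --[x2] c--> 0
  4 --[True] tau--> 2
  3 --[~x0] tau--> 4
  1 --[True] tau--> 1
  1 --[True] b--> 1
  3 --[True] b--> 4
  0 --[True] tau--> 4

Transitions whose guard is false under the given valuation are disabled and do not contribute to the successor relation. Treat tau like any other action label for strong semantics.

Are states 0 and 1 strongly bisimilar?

Refine partition for ~:
  π0 = {{0,1,2,3,4}}
  π1 = {{0},{1},{2},{3},{4}}
Fixed point at round 2; 5 class(es).
0∈{0}, 1∈{1}

Answer: NOT BISIMILAR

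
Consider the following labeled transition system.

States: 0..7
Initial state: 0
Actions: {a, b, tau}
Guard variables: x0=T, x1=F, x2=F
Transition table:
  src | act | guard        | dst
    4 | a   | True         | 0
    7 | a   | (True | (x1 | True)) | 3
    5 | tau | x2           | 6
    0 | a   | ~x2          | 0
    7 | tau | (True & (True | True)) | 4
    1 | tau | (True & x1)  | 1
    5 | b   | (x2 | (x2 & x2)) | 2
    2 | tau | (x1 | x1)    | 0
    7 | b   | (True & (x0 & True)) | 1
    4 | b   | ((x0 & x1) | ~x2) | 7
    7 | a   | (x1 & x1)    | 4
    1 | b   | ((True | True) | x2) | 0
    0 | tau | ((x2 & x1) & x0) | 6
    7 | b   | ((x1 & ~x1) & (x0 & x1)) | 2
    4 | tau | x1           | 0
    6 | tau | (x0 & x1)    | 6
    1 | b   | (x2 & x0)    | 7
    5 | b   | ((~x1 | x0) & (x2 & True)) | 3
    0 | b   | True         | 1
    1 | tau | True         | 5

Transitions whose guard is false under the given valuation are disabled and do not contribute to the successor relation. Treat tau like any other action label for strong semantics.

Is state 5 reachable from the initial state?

Guard filter leaves 9 enabled edge(s).
Layer 0: {0}
Layer 1: {1}  cumulative {0,1}
Layer 2: {5}  cumulative {0,1,5}
R = {0,1,5}
witness 5: b·tau

Answer: REACHABLE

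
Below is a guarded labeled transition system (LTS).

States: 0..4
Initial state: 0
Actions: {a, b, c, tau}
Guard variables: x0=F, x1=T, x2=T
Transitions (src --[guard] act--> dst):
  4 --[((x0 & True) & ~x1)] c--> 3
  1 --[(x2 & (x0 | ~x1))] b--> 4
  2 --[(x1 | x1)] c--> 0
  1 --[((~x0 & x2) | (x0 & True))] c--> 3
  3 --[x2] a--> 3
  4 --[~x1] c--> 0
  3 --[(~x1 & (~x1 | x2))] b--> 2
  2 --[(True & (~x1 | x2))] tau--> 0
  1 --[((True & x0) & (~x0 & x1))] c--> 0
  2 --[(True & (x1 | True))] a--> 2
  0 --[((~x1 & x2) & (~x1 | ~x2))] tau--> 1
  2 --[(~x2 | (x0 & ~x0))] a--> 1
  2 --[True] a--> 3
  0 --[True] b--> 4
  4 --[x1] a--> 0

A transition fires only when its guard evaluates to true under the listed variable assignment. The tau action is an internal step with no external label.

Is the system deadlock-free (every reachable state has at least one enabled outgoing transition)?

Reachable = {0,4}
  0: b→4  [deg 1]
  4: a→0  [deg 1]

Answer: DEADLOCK-FREE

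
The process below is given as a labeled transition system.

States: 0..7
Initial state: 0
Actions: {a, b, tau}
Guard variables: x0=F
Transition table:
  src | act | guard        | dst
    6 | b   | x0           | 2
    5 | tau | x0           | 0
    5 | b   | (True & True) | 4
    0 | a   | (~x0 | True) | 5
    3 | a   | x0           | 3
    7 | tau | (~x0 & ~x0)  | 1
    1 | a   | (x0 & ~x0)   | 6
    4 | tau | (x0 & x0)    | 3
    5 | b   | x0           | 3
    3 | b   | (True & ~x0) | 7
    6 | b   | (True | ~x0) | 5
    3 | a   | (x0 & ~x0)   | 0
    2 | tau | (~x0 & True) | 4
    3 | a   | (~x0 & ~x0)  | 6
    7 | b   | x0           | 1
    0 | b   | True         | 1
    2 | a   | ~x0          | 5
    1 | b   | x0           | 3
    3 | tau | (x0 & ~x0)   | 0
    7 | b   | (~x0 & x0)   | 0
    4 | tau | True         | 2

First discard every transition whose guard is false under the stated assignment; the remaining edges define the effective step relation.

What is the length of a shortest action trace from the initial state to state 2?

Breadth-first toward 2:
  L0 = {0}
  L1 = {1,5}
  L2 = {4}
  L3 = {2}
2 enters at depth 3; path a·b·tau

Answer: 3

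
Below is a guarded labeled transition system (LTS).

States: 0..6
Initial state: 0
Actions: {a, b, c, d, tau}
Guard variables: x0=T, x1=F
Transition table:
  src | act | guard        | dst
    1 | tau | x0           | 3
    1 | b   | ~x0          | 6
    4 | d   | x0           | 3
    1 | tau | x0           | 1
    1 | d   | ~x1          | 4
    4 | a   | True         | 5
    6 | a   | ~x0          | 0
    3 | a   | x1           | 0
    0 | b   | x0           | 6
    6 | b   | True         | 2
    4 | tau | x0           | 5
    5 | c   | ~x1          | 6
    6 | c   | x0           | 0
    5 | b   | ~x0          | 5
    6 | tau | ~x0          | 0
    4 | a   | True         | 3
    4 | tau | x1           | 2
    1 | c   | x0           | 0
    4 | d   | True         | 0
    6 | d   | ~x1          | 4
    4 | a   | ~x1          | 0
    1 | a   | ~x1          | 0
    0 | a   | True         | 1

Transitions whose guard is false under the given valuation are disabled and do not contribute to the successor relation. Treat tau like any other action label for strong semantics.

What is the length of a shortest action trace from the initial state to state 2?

Answer: 2

Working:
Breadth-first toward 2:
  L0 = {0}
  L1 = {1,6}
  L2 = {2,3,4}
2 enters at depth 2; path b·b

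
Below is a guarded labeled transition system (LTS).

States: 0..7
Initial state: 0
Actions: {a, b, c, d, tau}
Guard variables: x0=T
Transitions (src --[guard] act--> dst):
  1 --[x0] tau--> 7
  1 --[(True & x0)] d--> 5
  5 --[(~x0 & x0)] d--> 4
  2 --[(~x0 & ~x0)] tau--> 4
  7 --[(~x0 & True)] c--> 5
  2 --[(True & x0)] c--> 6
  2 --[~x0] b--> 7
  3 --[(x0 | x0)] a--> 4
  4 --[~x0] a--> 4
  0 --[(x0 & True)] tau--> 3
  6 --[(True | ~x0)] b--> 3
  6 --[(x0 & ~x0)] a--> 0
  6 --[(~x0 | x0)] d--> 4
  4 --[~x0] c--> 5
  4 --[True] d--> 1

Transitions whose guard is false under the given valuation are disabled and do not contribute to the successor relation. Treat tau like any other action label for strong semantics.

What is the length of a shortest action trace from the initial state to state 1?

Breadth-first toward 1:
  L0 = {0}
  L1 = {3}
  L2 = {4}
  L3 = {1}
depth(1)=3, e.g. tau·a·d

Answer: 3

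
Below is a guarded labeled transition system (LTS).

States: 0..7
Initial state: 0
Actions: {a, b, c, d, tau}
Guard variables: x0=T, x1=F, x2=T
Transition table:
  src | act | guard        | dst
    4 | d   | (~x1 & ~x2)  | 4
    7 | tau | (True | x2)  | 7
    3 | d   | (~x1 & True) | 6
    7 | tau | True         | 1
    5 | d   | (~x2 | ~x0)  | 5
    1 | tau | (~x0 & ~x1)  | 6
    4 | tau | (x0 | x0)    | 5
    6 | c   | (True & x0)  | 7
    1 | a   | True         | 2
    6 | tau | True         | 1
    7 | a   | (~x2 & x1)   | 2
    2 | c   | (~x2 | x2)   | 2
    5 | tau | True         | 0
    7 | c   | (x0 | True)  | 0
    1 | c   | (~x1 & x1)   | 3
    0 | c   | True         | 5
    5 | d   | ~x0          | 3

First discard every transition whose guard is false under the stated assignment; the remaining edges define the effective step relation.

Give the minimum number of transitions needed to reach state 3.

Layered search for 3:
  L0 = {0}
  L1 = {5}
3 never appears.

Answer: UNREACHABLE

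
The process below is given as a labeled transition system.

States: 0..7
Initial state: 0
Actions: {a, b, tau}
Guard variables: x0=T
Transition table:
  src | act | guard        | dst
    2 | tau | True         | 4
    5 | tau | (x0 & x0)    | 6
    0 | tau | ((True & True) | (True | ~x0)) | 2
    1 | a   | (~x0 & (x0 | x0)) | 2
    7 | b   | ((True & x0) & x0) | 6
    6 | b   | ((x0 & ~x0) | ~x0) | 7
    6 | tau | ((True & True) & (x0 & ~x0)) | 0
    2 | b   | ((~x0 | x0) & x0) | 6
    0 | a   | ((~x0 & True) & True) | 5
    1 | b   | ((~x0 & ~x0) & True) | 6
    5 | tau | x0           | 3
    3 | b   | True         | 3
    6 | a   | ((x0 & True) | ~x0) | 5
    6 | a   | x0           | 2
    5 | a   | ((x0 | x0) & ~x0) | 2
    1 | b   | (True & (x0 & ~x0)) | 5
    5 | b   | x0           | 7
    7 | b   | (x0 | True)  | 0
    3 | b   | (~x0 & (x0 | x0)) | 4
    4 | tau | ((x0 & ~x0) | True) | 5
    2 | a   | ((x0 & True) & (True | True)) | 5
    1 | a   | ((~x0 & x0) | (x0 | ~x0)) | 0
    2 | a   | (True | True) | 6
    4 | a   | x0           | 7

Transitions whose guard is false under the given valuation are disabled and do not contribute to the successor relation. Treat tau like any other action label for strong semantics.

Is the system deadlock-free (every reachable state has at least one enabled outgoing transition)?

R = {0,2,3,4,5,6,7}
  0: tau→2  [1 exit(s)]
  2: a→5  a→6  b→6  tau→4  [4 exit(s)]
  3: b→3  [1 exit(s)]
  4: a→7  tau→5  [2 exit(s)]
  5: b→7  tau→3  tau→6  [3 exit(s)]
  6: a→2  a→5  [2 exit(s)]
  7: b→0  b→6  [2 exit(s)]

Answer: DEADLOCK-FREE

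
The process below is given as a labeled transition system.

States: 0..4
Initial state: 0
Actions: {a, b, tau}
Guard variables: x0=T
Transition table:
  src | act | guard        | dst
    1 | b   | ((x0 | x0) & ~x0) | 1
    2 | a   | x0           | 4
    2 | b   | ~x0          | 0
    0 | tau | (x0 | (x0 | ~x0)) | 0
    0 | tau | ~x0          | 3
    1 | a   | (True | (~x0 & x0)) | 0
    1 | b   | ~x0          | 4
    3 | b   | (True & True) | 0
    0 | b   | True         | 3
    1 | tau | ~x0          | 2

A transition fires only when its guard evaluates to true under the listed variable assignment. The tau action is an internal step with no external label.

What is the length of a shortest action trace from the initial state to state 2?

Answer: UNREACHABLE

Trace:
Layered search for 2:
  L0 = {0}
  L1 = {3}
2 never appears.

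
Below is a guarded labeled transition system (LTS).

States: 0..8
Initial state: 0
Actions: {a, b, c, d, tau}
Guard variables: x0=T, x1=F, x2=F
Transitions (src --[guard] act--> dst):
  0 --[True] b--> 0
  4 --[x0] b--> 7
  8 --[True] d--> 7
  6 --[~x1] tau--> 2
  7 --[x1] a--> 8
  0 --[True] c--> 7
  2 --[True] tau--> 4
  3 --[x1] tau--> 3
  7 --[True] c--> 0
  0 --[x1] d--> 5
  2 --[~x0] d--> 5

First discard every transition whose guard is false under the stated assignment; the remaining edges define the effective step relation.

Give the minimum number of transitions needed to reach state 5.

Answer: UNREACHABLE

Trace:
Breadth-first toward 5:
  depth 0: {0}
  depth 1: {7}
5 never appears.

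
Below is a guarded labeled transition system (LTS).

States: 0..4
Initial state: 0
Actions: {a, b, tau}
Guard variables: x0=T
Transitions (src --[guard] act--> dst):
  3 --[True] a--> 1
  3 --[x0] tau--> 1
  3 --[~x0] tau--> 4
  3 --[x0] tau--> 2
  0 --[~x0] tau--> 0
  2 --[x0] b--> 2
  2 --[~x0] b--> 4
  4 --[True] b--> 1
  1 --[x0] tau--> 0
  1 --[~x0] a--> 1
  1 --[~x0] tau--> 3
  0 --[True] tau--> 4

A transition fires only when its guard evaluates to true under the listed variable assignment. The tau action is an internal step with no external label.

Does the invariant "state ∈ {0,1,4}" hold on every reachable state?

Answer: INVARIANT HOLDS

Trace:
Allowed set {0,1,4}
Reach set: {0,1,4}
  0: safe
  1: safe
  4: safe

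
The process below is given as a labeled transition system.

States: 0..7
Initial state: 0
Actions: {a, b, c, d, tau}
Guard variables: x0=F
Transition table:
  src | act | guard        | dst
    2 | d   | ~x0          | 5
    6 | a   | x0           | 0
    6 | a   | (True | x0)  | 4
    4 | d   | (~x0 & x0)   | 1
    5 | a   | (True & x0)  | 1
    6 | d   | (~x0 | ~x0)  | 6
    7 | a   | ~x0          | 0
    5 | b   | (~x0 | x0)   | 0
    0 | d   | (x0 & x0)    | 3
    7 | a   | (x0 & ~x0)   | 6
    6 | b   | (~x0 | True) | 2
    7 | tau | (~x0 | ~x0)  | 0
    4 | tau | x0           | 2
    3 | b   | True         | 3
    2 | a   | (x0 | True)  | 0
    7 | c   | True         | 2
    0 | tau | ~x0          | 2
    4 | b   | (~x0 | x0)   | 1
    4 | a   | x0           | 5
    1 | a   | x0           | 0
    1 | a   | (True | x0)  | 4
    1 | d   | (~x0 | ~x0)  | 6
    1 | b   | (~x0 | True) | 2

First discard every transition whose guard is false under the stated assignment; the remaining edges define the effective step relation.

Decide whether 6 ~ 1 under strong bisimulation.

Refine partition for ~:
  round 0: {{0,1,2,3,4,5,6,7}}
  round 1: {{0},{1,6},{2},{3,4,5},{7}}
  round 2: {{0},{1,6},{2},{3},{4},{5},{7}}
stable after 3 split(s): 7 block(s)
[6]={1,6}  [1]={1,6}

Answer: BISIMILAR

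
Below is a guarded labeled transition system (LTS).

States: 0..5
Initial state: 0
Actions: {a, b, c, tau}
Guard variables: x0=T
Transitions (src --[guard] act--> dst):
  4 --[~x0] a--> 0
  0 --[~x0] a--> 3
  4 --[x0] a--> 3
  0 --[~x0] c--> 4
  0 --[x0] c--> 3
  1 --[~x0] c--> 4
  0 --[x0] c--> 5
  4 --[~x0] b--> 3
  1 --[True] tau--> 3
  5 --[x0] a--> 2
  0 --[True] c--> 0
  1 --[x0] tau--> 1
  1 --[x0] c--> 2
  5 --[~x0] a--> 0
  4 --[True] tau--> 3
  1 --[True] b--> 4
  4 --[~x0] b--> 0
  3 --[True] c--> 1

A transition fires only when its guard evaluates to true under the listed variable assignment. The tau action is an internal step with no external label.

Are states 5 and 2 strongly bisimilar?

Refine partition for ~:
  round 0: {{0,1,2,3,4,5}}
  round 1: {{0,3},{1},{2},{4},{5}}
  round 2: {{0},{1},{2},{3},{4},{5}}
6 equivalence class(es) (converged in 3)
[5]={5}  [2]={2}

Answer: NOT BISIMILAR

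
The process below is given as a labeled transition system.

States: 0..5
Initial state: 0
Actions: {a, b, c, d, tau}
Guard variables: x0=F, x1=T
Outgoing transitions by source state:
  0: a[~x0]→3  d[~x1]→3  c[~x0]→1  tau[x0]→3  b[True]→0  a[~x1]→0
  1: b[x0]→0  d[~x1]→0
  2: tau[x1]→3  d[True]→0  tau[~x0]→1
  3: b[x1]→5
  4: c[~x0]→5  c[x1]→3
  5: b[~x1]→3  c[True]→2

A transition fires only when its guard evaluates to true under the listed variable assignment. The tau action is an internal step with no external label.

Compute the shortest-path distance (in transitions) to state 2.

Answer: 3

Trace:
Breadth-first toward 2:
  L0 = {0}
  L1 = {1,3}
  L2 = {5}
  L3 = {2}
depth(2)=3, e.g. a·b·c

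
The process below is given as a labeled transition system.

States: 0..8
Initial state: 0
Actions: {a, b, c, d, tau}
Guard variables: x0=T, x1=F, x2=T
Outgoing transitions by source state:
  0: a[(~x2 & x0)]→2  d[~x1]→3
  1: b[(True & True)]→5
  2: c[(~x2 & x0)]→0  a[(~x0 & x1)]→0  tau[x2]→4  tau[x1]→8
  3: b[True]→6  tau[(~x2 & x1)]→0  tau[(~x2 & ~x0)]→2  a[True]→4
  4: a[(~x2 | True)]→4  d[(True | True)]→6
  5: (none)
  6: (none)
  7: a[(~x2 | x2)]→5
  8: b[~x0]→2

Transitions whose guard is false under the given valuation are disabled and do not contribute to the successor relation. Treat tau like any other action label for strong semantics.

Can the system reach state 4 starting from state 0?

Answer: REACHABLE

Trace:
8 transition(s) survive guard evaluation.
depth 0: {0}
depth 1: {3}  total {0,3}
depth 2: {4,6}  total {0,3,4,6}
Reach set: {0,3,4,6}
trace reaching 4: d·a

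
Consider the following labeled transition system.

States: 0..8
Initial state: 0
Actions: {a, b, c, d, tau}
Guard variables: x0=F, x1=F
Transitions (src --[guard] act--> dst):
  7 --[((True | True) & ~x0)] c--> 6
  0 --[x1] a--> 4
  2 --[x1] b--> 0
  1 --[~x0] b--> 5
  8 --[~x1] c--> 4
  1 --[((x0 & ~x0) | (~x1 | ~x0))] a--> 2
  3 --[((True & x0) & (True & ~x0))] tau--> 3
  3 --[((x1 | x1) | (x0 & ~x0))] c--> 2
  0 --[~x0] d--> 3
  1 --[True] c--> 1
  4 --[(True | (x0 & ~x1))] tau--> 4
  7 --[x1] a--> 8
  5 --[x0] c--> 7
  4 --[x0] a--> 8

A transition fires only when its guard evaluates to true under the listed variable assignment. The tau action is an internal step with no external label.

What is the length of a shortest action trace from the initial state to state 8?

Answer: UNREACHABLE

Trace:
BFS to 8:
  L0 = {0}
  L1 = {3}
8 never appears.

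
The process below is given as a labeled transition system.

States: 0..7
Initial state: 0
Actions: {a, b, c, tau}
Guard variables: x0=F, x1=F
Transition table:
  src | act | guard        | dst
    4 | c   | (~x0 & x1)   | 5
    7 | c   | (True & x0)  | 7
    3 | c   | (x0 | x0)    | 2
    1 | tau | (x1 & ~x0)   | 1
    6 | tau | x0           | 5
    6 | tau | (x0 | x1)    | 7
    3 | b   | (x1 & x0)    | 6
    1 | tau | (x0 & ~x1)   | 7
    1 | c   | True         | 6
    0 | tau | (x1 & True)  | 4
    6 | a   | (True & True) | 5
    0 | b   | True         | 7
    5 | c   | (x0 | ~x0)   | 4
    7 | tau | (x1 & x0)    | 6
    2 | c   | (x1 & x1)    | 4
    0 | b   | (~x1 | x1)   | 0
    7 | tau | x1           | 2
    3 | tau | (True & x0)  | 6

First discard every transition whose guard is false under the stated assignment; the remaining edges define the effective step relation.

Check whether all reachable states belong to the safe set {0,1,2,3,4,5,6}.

Safe = {0,1,2,3,4,5,6}
Reach set: {0,7}
  0: ✓
  7: VIOLATES
reach 7 via b — violates

Answer: INVARIANT VIOLATED at state 7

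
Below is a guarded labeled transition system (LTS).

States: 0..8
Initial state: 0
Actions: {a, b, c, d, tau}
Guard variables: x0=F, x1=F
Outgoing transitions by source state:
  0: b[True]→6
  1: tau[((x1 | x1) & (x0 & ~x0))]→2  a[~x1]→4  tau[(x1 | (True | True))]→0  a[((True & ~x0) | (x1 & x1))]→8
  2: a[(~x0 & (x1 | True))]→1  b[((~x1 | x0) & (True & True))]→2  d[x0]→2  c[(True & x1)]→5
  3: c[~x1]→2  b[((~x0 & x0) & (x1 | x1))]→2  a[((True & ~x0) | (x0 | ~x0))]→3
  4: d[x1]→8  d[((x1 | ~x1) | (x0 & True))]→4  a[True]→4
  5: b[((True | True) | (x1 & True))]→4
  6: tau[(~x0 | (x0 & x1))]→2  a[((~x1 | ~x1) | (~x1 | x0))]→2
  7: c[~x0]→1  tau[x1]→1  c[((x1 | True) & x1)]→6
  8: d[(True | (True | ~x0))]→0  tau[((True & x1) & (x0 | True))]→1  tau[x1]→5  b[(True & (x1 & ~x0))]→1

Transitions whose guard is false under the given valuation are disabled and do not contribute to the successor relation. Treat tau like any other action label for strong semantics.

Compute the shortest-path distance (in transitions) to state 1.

Breadth-first toward 1:
  Layer 0: {0}
  Layer 1: {6}
  Layer 2: {2}
  Layer 3: {1}
depth(1)=3, e.g. b·a·a

Answer: 3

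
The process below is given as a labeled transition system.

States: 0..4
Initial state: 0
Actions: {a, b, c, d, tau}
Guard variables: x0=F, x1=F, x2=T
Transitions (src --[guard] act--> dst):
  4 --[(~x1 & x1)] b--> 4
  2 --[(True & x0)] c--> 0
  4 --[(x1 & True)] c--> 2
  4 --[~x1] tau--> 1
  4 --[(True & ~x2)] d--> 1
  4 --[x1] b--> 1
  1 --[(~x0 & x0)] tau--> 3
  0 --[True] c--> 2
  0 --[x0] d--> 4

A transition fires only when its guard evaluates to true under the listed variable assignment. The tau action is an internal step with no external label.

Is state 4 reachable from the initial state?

Answer: UNREACHABLE

Working:
Guard filter leaves 2 enabled edge(s).
Layer 0: {0}
Layer 1: {2}  now seen {0,2}
Reach set: {0,2}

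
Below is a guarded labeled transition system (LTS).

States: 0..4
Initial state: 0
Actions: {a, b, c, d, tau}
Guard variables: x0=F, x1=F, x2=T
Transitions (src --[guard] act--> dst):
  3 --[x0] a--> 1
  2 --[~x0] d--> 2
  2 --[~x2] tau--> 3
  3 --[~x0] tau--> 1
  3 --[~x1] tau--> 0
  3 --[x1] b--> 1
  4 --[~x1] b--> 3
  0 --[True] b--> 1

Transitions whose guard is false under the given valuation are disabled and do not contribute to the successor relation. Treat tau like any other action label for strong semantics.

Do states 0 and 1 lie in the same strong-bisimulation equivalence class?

Compute ~ classes (split until stable):
  π0 = {{0,1,2,3,4}}
  π1 = {{0,4},{1},{2},{3}}
  π2 = {{0},{1},{2},{3},{4}}
Fixed point at round 3; 5 class(es).
class of 0: {0}; class of 1: {1}

Answer: NOT BISIMILAR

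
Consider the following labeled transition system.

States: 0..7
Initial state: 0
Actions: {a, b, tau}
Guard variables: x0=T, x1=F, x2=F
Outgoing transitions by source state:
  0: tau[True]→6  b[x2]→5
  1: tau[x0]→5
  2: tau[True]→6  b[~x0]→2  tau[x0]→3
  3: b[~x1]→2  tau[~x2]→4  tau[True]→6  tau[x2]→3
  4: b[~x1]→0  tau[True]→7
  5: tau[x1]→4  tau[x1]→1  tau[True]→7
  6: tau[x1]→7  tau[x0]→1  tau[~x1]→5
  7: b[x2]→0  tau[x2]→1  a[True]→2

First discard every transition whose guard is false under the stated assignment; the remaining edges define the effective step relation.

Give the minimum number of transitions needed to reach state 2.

Breadth-first toward 2:
  L0 = {0}
  L1 = {6}
  L2 = {1,5}
  L3 = {7}
  L4 = {2}
2 enters at depth 4; path tau·tau·tau·a

Answer: 4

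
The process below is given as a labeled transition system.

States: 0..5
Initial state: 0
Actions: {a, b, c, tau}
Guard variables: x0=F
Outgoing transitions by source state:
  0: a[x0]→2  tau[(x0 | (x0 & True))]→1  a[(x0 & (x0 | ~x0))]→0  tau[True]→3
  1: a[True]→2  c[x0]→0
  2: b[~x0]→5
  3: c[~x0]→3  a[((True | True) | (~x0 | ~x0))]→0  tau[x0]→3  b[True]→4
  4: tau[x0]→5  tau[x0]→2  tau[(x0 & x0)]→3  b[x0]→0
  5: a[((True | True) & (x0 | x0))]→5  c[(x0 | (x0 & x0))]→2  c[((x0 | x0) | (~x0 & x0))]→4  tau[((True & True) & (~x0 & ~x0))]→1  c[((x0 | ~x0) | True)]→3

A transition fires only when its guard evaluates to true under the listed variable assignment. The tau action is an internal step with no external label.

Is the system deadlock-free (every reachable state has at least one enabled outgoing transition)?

Reach set: {0,3,4}
  0: tau→3  [1 out]
  3: a→0  b→4  c→3  [3 out]
  4: ∅  [deadlock]
Path to 4: tau·b

Answer: DEADLOCK at state 4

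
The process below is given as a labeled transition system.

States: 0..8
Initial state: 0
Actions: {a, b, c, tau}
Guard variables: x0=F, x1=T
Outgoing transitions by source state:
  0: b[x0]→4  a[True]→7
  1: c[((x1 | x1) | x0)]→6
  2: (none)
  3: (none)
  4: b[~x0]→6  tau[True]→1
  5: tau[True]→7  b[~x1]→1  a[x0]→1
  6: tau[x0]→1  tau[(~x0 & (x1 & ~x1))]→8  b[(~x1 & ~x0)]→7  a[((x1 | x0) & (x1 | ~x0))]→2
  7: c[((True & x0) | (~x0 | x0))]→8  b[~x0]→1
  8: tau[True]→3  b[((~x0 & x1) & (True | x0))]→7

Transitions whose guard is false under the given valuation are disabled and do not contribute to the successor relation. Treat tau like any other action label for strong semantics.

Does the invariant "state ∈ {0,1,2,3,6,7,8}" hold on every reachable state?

Inv-set: {0,1,2,3,6,7,8}
Reach set: {0,1,2,3,6,7,8}
  0: ok
  1: ok
  2: ok
  3: ok
  6: ok
  7: ok
  8: ok

Answer: INVARIANT HOLDS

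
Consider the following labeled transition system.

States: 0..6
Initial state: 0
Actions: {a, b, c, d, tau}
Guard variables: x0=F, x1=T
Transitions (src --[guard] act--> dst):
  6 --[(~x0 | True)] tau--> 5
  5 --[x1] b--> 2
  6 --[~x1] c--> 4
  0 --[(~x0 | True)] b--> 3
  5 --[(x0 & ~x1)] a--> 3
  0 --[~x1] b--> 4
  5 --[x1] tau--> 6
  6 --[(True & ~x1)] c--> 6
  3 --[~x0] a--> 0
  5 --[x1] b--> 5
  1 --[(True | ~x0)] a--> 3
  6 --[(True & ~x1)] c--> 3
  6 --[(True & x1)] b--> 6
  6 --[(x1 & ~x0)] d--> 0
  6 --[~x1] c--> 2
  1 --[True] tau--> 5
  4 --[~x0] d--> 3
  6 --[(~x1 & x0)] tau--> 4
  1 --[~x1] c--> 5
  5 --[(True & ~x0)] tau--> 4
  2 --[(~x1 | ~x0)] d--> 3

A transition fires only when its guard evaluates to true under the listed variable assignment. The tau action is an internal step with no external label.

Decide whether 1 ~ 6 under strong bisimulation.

Bisimulation quotient by refinement:
  π0 = {{0,1,2,3,4,5,6}}
  π1 = {{0},{1},{2,4},{3},{5},{6}}
6 equivalence class(es) (converged in 2)
[1]={1}  [6]={6}

Answer: NOT BISIMILAR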